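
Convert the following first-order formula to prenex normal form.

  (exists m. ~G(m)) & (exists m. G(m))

Give each quantifier a distinct variable: m↦x.
  (exists m. ~G(m)) & (exists x. G(x))
Extract every quantifier outward, since the variables are now distinct and don't occur free across branches:
  exists m. exists x. (~G(m) & G(x))

exists m. exists x. (~G(m) & G(x))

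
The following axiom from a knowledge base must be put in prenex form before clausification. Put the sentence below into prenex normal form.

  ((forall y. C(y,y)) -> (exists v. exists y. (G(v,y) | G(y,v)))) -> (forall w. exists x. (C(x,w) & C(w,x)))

forall y. forall v. forall a. forall w. exists x. (C(y,y) & ~G(v,a) & ~G(a,v) | C(x,w) & C(w,x))

Rewrite implications/biconditionals: A → B as ¬A ∨ B.
  ~(~(forall y. C(y,y)) | (exists v. exists y. (G(v,y) | G(y,v)))) | (forall w. exists x. (C(x,w) & C(w,x)))
Drive negations inward (¬∀x A ≡ ∃x ¬A, ¬∃x A ≡ ∀x ¬A, De Morgan for ∧/∨):
  (forall y. C(y,y)) & (forall v. forall y. (~G(v,y) & ~G(y,v))) | (forall w. exists x. (C(x,w) & C(w,x)))
Give each quantifier a distinct variable: y↦a.
  (forall y. C(y,y)) & (forall v. forall a. (~G(v,a) & ~G(a,v))) | (forall w. exists x. (C(x,w) & C(w,x)))
Extract every quantifier outward, since the variables are now distinct and don't occur free across branches:
  forall y. forall v. forall a. forall w. exists x. (C(y,y) & ~G(v,a) & ~G(a,v) | C(x,w) & C(w,x))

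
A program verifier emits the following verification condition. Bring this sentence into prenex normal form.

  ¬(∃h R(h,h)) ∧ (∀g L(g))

∀h ∀g (¬R(h,h) ∧ L(g))

Push ¬ through the quantifiers and connectives to reach negation normal form:
  (∀h ¬R(h,h)) ∧ (∀g L(g))
Pull the quantifiers to the front (each side's bound variable is not free in the other side):
  ∀h ∀g (¬R(h,h) ∧ L(g))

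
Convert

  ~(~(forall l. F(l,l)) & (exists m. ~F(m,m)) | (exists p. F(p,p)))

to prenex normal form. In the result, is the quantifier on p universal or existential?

Drive negations inward (¬∀x A ≡ ∃x ¬A, ¬∃x A ≡ ∀x ¬A, De Morgan for ∧/∨):
  ((forall l. F(l,l)) | (forall m. F(m,m))) & (forall p. ~F(p,p))
All bound variables are already distinct, so no renaming is needed.
Extract every quantifier outward, since the variables are now distinct and don't occur free across branches:
  forall l. forall m. forall p. ((F(l,l) | F(m,m)) & ~F(p,p))
The quantifier exists p sits under an odd number of negations, so it flips to forall p.

universal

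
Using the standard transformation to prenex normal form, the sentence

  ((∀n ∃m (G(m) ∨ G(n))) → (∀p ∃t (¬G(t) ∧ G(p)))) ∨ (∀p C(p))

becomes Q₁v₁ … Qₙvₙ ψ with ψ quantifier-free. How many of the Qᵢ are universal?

3

First replace A → B with ¬A ∨ B.
  ¬(∀n ∃m (G(m) ∨ G(n))) ∨ (∀p ∃t (¬G(t) ∧ G(p))) ∨ (∀p C(p))
Push ¬ through the quantifiers and connectives to reach negation normal form:
  (∃n ∀m (¬G(m) ∧ ¬G(n))) ∨ (∀p ∃t (¬G(t) ∧ G(p))) ∨ (∀p C(p))
Rename bound variables to avoid capture: p↦z1.
  (∃n ∀m (¬G(m) ∧ ¬G(n))) ∨ (∀p ∃t (¬G(t) ∧ G(p))) ∨ (∀z1 C(z1))
Finally move all quantifiers to the prefix:
  ∃n ∀m ∀p ∃t ∀z1 (¬G(m) ∧ ¬G(n) ∨ ¬G(t) ∧ G(p) ∨ C(z1))
The prefix is ∃n ∀m ∀p ∃t ∀z1: 3 universal, 2 existential.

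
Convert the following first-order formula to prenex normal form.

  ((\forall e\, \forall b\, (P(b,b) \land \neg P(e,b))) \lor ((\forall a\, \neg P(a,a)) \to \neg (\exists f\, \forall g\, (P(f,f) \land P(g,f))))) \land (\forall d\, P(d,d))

\forall e\, \forall b\, \exists a\, \forall f\, \exists g\, \forall d\, ((P(b,b) \land \neg P(e,b) \lor P(a,a) \lor \neg P(f,f) \lor \neg P(g,f)) \land P(d,d))

First replace A → B with ¬A ∨ B.
  ((\forall e\, \forall b\, (P(b,b) \land \neg P(e,b))) \lor \neg (\forall a\, \neg P(a,a)) \lor \neg (\exists f\, \forall g\, (P(f,f) \land P(g,f)))) \land (\forall d\, P(d,d))
Push ¬ through the quantifiers and connectives to reach negation normal form:
  ((\forall e\, \forall b\, (P(b,b) \land \neg P(e,b))) \lor (\exists a\, P(a,a)) \lor (\forall f\, \exists g\, (\neg P(f,f) \lor \neg P(g,f)))) \land (\forall d\, P(d,d))
All bound variables are already distinct, so no renaming is needed.
Finally move all quantifiers to the prefix:
  \forall e\, \forall b\, \exists a\, \forall f\, \exists g\, \forall d\, ((P(b,b) \land \neg P(e,b) \lor P(a,a) \lor \neg P(f,f) \lor \neg P(g,f)) \land P(d,d))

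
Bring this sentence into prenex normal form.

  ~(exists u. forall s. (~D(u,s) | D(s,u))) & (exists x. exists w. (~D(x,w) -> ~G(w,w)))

Eliminate → and ↔ using ¬ and ∨.
  ~(exists u. forall s. (~D(u,s) | D(s,u))) & (exists x. exists w. (~~D(x,w) | ~G(w,w)))
Move each ¬ inward, flipping quantifiers it crosses:
  (forall u. exists s. (D(u,s) & ~D(s,u))) & (exists x. exists w. (D(x,w) | ~G(w,w)))
Pull the quantifiers to the front (each side's bound variable is not free in the other side):
  forall u. exists s. exists x. exists w. (D(u,s) & ~D(s,u) & (D(x,w) | ~G(w,w)))

forall u. exists s. exists x. exists w. (D(u,s) & ~D(s,u) & (D(x,w) | ~G(w,w)))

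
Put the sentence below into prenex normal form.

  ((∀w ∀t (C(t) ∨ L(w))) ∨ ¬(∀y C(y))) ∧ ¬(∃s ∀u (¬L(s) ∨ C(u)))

∀w ∀t ∃y ∀s ∃u ((C(t) ∨ L(w) ∨ ¬C(y)) ∧ L(s) ∧ ¬C(u))

Drive negations inward (¬∀x A ≡ ∃x ¬A, ¬∃x A ≡ ∀x ¬A, De Morgan for ∧/∨):
  ((∀w ∀t (C(t) ∨ L(w))) ∨ (∃y ¬C(y))) ∧ (∀s ∃u (L(s) ∧ ¬C(u)))
All bound variables are already distinct, so no renaming is needed.
Extract every quantifier outward, since the variables are now distinct and don't occur free across branches:
  ∀w ∀t ∃y ∀s ∃u ((C(t) ∨ L(w) ∨ ¬C(y)) ∧ L(s) ∧ ¬C(u))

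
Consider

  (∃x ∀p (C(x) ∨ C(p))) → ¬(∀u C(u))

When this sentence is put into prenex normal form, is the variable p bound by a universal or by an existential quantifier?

existential

Rewrite implications/biconditionals: A → B as ¬A ∨ B.
  ¬(∃x ∀p (C(x) ∨ C(p))) ∨ ¬(∀u C(u))
Move each ¬ inward, flipping quantifiers it crosses:
  (∀x ∃p (¬C(x) ∧ ¬C(p))) ∨ (∃u ¬C(u))
All bound variables are already distinct, so no renaming is needed.
Extract every quantifier outward, since the variables are now distinct and don't occur free across branches:
  ∀x ∃p ∃u (¬C(x) ∧ ¬C(p) ∨ ¬C(u))
The quantifier ∀p sits under an odd number of negations (counting the antecedent side of each →), so it flips to ∃p.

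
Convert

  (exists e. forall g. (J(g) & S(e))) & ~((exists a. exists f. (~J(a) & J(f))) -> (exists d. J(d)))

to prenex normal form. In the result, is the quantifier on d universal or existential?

universal

Rewrite implications/biconditionals: A → B as ¬A ∨ B.
  (exists e. forall g. (J(g) & S(e))) & ~(~(exists a. exists f. (~J(a) & J(f))) | (exists d. J(d)))
Drive negations inward (¬∀x A ≡ ∃x ¬A, ¬∃x A ≡ ∀x ¬A, De Morgan for ∧/∨):
  (exists e. forall g. (J(g) & S(e))) & (exists a. exists f. (~J(a) & J(f))) & (forall d. ~J(d))
Extract every quantifier outward, since the variables are now distinct and don't occur free across branches:
  exists e. forall g. exists a. exists f. forall d. (J(g) & S(e) & ~J(a) & J(f) & ~J(d))
The quantifier exists d sits under an odd number of negations (counting the antecedent side of each →), so it flips to forall d.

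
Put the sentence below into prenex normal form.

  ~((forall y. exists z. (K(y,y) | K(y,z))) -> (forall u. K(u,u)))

Rewrite implications/biconditionals: A → B as ¬A ∨ B.
  ~(~(forall y. exists z. (K(y,y) | K(y,z))) | (forall u. K(u,u)))
Push ¬ through the quantifiers and connectives to reach negation normal form:
  (forall y. exists z. (K(y,y) | K(y,z))) & (exists u. ~K(u,u))
Pull the quantifiers to the front (each side's bound variable is not free in the other side):
  forall y. exists z. exists u. ((K(y,y) | K(y,z)) & ~K(u,u))

forall y. exists z. exists u. ((K(y,y) | K(y,z)) & ~K(u,u))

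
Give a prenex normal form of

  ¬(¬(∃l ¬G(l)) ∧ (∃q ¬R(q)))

∃l ∀q (¬G(l) ∨ R(q))

Drive negations inward (¬∀x A ≡ ∃x ¬A, ¬∃x A ≡ ∀x ¬A, De Morgan for ∧/∨):
  (∃l ¬G(l)) ∨ (∀q R(q))
Extract every quantifier outward, since the variables are now distinct and don't occur free across branches:
  ∃l ∀q (¬G(l) ∨ R(q))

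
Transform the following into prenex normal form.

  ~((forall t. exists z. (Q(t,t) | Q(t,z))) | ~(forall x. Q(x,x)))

exists t. forall z. forall x. (~Q(t,t) & ~Q(t,z) & Q(x,x))

Drive negations inward (¬∀x A ≡ ∃x ¬A, ¬∃x A ≡ ∀x ¬A, De Morgan for ∧/∨):
  (exists t. forall z. (~Q(t,t) & ~Q(t,z))) & (forall x. Q(x,x))
Finally move all quantifiers to the prefix:
  exists t. forall z. forall x. (~Q(t,t) & ~Q(t,z) & Q(x,x))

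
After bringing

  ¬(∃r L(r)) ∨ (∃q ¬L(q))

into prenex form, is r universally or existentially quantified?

universal

Move each ¬ inward, flipping quantifiers it crosses:
  (∀r ¬L(r)) ∨ (∃q ¬L(q))
All bound variables are already distinct, so no renaming is needed.
Pull the quantifiers to the front (each side's bound variable is not free in the other side):
  ∀r ∃q (¬L(r) ∨ ¬L(q))
The quantifier ∃r sits under an odd number of negations, so it flips to ∀r.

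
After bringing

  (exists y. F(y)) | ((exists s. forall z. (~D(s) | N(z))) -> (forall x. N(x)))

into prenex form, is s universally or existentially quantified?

Rewrite implications/biconditionals: A → B as ¬A ∨ B.
  (exists y. F(y)) | ~(exists s. forall z. (~D(s) | N(z))) | (forall x. N(x))
Move each ¬ inward, flipping quantifiers it crosses:
  (exists y. F(y)) | (forall s. exists z. (D(s) & ~N(z))) | (forall x. N(x))
All bound variables are already distinct, so no renaming is needed.
Pull the quantifiers to the front (each side's bound variable is not free in the other side):
  exists y. forall s. exists z. forall x. (F(y) | D(s) & ~N(z) | N(x))
The quantifier exists s sits under an odd number of negations (counting the antecedent side of each →), so it flips to forall s.

universal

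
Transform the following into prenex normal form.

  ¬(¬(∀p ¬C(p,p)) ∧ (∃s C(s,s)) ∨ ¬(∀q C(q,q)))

Move each ¬ inward, flipping quantifiers it crosses:
  ((∀p ¬C(p,p)) ∨ (∀s ¬C(s,s))) ∧ (∀q C(q,q))
All bound variables are already distinct, so no renaming is needed.
Pull the quantifiers to the front (each side's bound variable is not free in the other side):
  ∀p ∀s ∀q ((¬C(p,p) ∨ ¬C(s,s)) ∧ C(q,q))

∀p ∀s ∀q ((¬C(p,p) ∨ ¬C(s,s)) ∧ C(q,q))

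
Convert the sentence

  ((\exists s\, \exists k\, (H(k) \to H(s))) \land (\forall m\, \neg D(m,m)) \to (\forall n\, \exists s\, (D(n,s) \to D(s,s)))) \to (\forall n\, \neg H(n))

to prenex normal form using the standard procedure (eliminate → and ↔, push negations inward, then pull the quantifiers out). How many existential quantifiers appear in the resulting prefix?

Rewrite implications/biconditionals: A → B as ¬A ∨ B.
  \neg (\neg ((\exists s\, \exists k\, (\neg H(k) \lor H(s))) \land (\forall m\, \neg D(m,m))) \lor (\forall n\, \exists s\, (\neg D(n,s) \lor D(s,s)))) \lor (\forall n\, \neg H(n))
Drive negations inward (¬∀x A ≡ ∃x ¬A, ¬∃x A ≡ ∀x ¬A, De Morgan for ∧/∨):
  (\exists s\, \exists k\, (\neg H(k) \lor H(s))) \land (\forall m\, \neg D(m,m)) \land (\exists n\, \forall s\, (D(n,s) \land \neg D(s,s))) \lor (\forall n\, \neg H(n))
Rename bound variables to avoid capture: s↦z, n↦t.
  (\exists s\, \exists k\, (\neg H(k) \lor H(s))) \land (\forall m\, \neg D(m,m)) \land (\exists n\, \forall z\, (D(n,z) \land \neg D(z,z))) \lor (\forall t\, \neg H(t))
Extract every quantifier outward, since the variables are now distinct and don't occur free across branches:
  \exists s\, \exists k\, \forall m\, \exists n\, \forall z\, \forall t\, ((\neg H(k) \lor H(s)) \land \neg D(m,m) \land D(n,z) \land \neg D(z,z) \lor \neg H(t))
The prefix is \exists s \exists k \forall m \exists n \forall z \forall t: 3 universal, 3 existential.

3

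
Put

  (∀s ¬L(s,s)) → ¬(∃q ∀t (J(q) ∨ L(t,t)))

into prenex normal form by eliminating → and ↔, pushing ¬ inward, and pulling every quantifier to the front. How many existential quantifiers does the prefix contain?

2

First replace A → B with ¬A ∨ B.
  ¬(∀s ¬L(s,s)) ∨ ¬(∃q ∀t (J(q) ∨ L(t,t)))
Move each ¬ inward, flipping quantifiers it crosses:
  (∃s L(s,s)) ∨ (∀q ∃t (¬J(q) ∧ ¬L(t,t)))
Extract every quantifier outward, since the variables are now distinct and don't occur free across branches:
  ∃s ∀q ∃t (L(s,s) ∨ ¬J(q) ∧ ¬L(t,t))
The prefix is ∃s ∀q ∃t: 1 universal, 2 existential.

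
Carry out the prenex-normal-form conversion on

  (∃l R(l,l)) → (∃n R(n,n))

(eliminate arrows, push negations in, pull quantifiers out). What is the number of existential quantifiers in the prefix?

Rewrite implications/biconditionals: A → B as ¬A ∨ B.
  ¬(∃l R(l,l)) ∨ (∃n R(n,n))
Move each ¬ inward, flipping quantifiers it crosses:
  (∀l ¬R(l,l)) ∨ (∃n R(n,n))
Finally move all quantifiers to the prefix:
  ∀l ∃n (¬R(l,l) ∨ R(n,n))
The prefix is ∀l ∃n: 1 universal, 1 existential.

1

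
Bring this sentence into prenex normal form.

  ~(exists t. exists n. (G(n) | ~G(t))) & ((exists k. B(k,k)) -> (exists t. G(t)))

forall t. forall n. forall k. exists s. (~G(n) & G(t) & (~B(k,k) | G(s)))

Eliminate → and ↔ using ¬ and ∨.
  ~(exists t. exists n. (G(n) | ~G(t))) & (~(exists k. B(k,k)) | (exists t. G(t)))
Push ¬ through the quantifiers and connectives to reach negation normal form:
  (forall t. forall n. (~G(n) & G(t))) & ((forall k. ~B(k,k)) | (exists t. G(t)))
Give each quantifier a distinct variable: t↦s.
  (forall t. forall n. (~G(n) & G(t))) & ((forall k. ~B(k,k)) | (exists s. G(s)))
Extract every quantifier outward, since the variables are now distinct and don't occur free across branches:
  forall t. forall n. forall k. exists s. (~G(n) & G(t) & (~B(k,k) | G(s)))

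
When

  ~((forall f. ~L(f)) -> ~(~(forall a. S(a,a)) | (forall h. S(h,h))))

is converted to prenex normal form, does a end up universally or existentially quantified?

existential

First replace A → B with ¬A ∨ B.
  ~(~(forall f. ~L(f)) | ~(~(forall a. S(a,a)) | (forall h. S(h,h))))
Drive negations inward (¬∀x A ≡ ∃x ¬A, ¬∃x A ≡ ∀x ¬A, De Morgan for ∧/∨):
  (forall f. ~L(f)) & ((exists a. ~S(a,a)) | (forall h. S(h,h)))
Extract every quantifier outward, since the variables are now distinct and don't occur free across branches:
  forall f. exists a. forall h. (~L(f) & (~S(a,a) | S(h,h)))
The quantifier forall a sits under an odd number of negations (counting the antecedent side of each →), so it flips to exists a.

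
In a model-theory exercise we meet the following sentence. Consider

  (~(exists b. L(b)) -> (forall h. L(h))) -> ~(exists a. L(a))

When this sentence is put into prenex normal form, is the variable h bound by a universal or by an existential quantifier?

First replace A → B with ¬A ∨ B.
  ~(~~(exists b. L(b)) | (forall h. L(h))) | ~(exists a. L(a))
Drive negations inward (¬∀x A ≡ ∃x ¬A, ¬∃x A ≡ ∀x ¬A, De Morgan for ∧/∨):
  (forall b. ~L(b)) & (exists h. ~L(h)) | (forall a. ~L(a))
Pull the quantifiers to the front (each side's bound variable is not free in the other side):
  forall b. exists h. forall a. (~L(b) & ~L(h) | ~L(a))
The quantifier forall h sits under an odd number of negations (counting the antecedent side of each →), so it flips to exists h.

existential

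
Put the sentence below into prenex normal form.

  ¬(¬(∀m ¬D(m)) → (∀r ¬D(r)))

∃m ∃r (D(m) ∧ D(r))

Eliminate → and ↔ using ¬ and ∨.
  ¬(¬¬(∀m ¬D(m)) ∨ (∀r ¬D(r)))
Drive negations inward (¬∀x A ≡ ∃x ¬A, ¬∃x A ≡ ∀x ¬A, De Morgan for ∧/∨):
  (∃m D(m)) ∧ (∃r D(r))
All bound variables are already distinct, so no renaming is needed.
Pull the quantifiers to the front (each side's bound variable is not free in the other side):
  ∃m ∃r (D(m) ∧ D(r))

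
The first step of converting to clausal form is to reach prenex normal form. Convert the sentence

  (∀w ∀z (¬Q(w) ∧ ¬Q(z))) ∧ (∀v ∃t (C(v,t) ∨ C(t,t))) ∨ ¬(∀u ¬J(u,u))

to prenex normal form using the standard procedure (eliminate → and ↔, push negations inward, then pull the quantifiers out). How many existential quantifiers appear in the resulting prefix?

Drive negations inward (¬∀x A ≡ ∃x ¬A, ¬∃x A ≡ ∀x ¬A, De Morgan for ∧/∨):
  (∀w ∀z (¬Q(w) ∧ ¬Q(z))) ∧ (∀v ∃t (C(v,t) ∨ C(t,t))) ∨ (∃u J(u,u))
Extract every quantifier outward, since the variables are now distinct and don't occur free across branches:
  ∀w ∀z ∀v ∃t ∃u (¬Q(w) ∧ ¬Q(z) ∧ (C(v,t) ∨ C(t,t)) ∨ J(u,u))
The prefix is ∀w ∀z ∀v ∃t ∃u: 3 universal, 2 existential.

2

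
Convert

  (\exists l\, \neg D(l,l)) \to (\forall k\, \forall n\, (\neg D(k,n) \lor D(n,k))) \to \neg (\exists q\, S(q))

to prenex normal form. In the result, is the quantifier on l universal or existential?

Rewrite implications/biconditionals: A → B as ¬A ∨ B.
  \neg (\exists l\, \neg D(l,l)) \lor \neg (\forall k\, \forall n\, (\neg D(k,n) \lor D(n,k))) \lor \neg (\exists q\, S(q))
Drive negations inward (¬∀x A ≡ ∃x ¬A, ¬∃x A ≡ ∀x ¬A, De Morgan for ∧/∨):
  (\forall l\, D(l,l)) \lor (\exists k\, \exists n\, (D(k,n) \land \neg D(n,k))) \lor (\forall q\, \neg S(q))
All bound variables are already distinct, so no renaming is needed.
Extract every quantifier outward, since the variables are now distinct and don't occur free across branches:
  \forall l\, \exists k\, \exists n\, \forall q\, (D(l,l) \lor D(k,n) \land \neg D(n,k) \lor \neg S(q))
The quantifier \exists l sits under an odd number of negations (counting the antecedent side of each →), so it flips to \forall l.

universal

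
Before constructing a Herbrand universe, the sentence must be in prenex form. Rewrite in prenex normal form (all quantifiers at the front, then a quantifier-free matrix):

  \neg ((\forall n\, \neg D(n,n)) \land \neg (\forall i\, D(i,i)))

\exists n\, \forall i\, (D(n,n) \lor D(i,i))

Drive negations inward (¬∀x A ≡ ∃x ¬A, ¬∃x A ≡ ∀x ¬A, De Morgan for ∧/∨):
  (\exists n\, D(n,n)) \lor (\forall i\, D(i,i))
All bound variables are already distinct, so no renaming is needed.
Pull the quantifiers to the front (each side's bound variable is not free in the other side):
  \exists n\, \forall i\, (D(n,n) \lor D(i,i))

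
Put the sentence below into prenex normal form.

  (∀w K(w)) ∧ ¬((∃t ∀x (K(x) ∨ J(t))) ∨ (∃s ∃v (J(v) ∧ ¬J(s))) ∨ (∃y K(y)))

Move each ¬ inward, flipping quantifiers it crosses:
  (∀w K(w)) ∧ (∀t ∃x (¬K(x) ∧ ¬J(t))) ∧ (∀s ∀v (¬J(v) ∨ J(s))) ∧ (∀y ¬K(y))
All bound variables are already distinct, so no renaming is needed.
Extract every quantifier outward, since the variables are now distinct and don't occur free across branches:
  ∀w ∀t ∃x ∀s ∀v ∀y (K(w) ∧ ¬K(x) ∧ ¬J(t) ∧ (¬J(v) ∨ J(s)) ∧ ¬K(y))

∀w ∀t ∃x ∀s ∀v ∀y (K(w) ∧ ¬K(x) ∧ ¬J(t) ∧ (¬J(v) ∨ J(s)) ∧ ¬K(y))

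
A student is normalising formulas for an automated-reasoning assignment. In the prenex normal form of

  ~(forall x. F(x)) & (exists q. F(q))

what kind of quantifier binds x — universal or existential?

Move each ¬ inward, flipping quantifiers it crosses:
  (exists x. ~F(x)) & (exists q. F(q))
All bound variables are already distinct, so no renaming is needed.
Extract every quantifier outward, since the variables are now distinct and don't occur free across branches:
  exists x. exists q. (~F(x) & F(q))
The quantifier forall x sits under an odd number of negations, so it flips to exists x.

existential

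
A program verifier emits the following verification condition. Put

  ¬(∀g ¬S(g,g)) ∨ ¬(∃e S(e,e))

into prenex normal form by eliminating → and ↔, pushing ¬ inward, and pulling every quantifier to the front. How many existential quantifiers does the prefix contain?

Drive negations inward (¬∀x A ≡ ∃x ¬A, ¬∃x A ≡ ∀x ¬A, De Morgan for ∧/∨):
  (∃g S(g,g)) ∨ (∀e ¬S(e,e))
All bound variables are already distinct, so no renaming is needed.
Extract every quantifier outward, since the variables are now distinct and don't occur free across branches:
  ∃g ∀e (S(g,g) ∨ ¬S(e,e))
The prefix is ∃g ∀e: 1 universal, 1 existential.

1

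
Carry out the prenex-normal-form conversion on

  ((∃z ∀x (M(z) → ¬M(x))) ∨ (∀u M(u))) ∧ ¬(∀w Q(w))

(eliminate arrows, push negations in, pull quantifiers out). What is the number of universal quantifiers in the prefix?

Rewrite implications/biconditionals: A → B as ¬A ∨ B.
  ((∃z ∀x (¬M(z) ∨ ¬M(x))) ∨ (∀u M(u))) ∧ ¬(∀w Q(w))
Push ¬ through the quantifiers and connectives to reach negation normal form:
  ((∃z ∀x (¬M(z) ∨ ¬M(x))) ∨ (∀u M(u))) ∧ (∃w ¬Q(w))
All bound variables are already distinct, so no renaming is needed.
Extract every quantifier outward, since the variables are now distinct and don't occur free across branches:
  ∃z ∀x ∀u ∃w ((¬M(z) ∨ ¬M(x) ∨ M(u)) ∧ ¬Q(w))
The prefix is ∃z ∀x ∀u ∃w: 2 universal, 2 existential.

2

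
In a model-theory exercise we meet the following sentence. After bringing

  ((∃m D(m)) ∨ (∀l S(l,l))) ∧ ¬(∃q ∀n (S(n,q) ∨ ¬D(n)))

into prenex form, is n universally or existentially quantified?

existential

Drive negations inward (¬∀x A ≡ ∃x ¬A, ¬∃x A ≡ ∀x ¬A, De Morgan for ∧/∨):
  ((∃m D(m)) ∨ (∀l S(l,l))) ∧ (∀q ∃n (¬S(n,q) ∧ D(n)))
All bound variables are already distinct, so no renaming is needed.
Pull the quantifiers to the front (each side's bound variable is not free in the other side):
  ∃m ∀l ∀q ∃n ((D(m) ∨ S(l,l)) ∧ ¬S(n,q) ∧ D(n))
The quantifier ∀n sits under an odd number of negations, so it flips to ∃n.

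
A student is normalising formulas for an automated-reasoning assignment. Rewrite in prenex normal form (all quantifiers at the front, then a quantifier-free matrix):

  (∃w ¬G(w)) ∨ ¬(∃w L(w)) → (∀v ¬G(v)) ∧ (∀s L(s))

First replace A → B with ¬A ∨ B.
  ¬((∃w ¬G(w)) ∨ ¬(∃w L(w))) ∨ (∀v ¬G(v)) ∧ (∀s L(s))
Move each ¬ inward, flipping quantifiers it crosses:
  (∀w G(w)) ∧ (∃w L(w)) ∨ (∀v ¬G(v)) ∧ (∀s L(s))
Standardize variables apart so no two quantifiers bind the same name: w↦u1.
  (∀w G(w)) ∧ (∃u1 L(u1)) ∨ (∀v ¬G(v)) ∧ (∀s L(s))
Extract every quantifier outward, since the variables are now distinct and don't occur free across branches:
  ∀w ∃u1 ∀v ∀s (G(w) ∧ L(u1) ∨ ¬G(v) ∧ L(s))

∀w ∃u1 ∀v ∀s (G(w) ∧ L(u1) ∨ ¬G(v) ∧ L(s))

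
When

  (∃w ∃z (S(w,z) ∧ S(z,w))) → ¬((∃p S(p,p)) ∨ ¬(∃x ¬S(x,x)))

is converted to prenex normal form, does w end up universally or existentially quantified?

universal

First replace A → B with ¬A ∨ B.
  ¬(∃w ∃z (S(w,z) ∧ S(z,w))) ∨ ¬((∃p S(p,p)) ∨ ¬(∃x ¬S(x,x)))
Move each ¬ inward, flipping quantifiers it crosses:
  (∀w ∀z (¬S(w,z) ∨ ¬S(z,w))) ∨ (∀p ¬S(p,p)) ∧ (∃x ¬S(x,x))
All bound variables are already distinct, so no renaming is needed.
Finally move all quantifiers to the prefix:
  ∀w ∀z ∀p ∃x (¬S(w,z) ∨ ¬S(z,w) ∨ ¬S(p,p) ∧ ¬S(x,x))
The quantifier ∃w sits under an odd number of negations (counting the antecedent side of each →), so it flips to ∀w.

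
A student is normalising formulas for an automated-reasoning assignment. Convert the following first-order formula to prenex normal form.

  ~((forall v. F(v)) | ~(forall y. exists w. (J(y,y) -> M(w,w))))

First replace A → B with ¬A ∨ B.
  ~((forall v. F(v)) | ~(forall y. exists w. (~J(y,y) | M(w,w))))
Move each ¬ inward, flipping quantifiers it crosses:
  (exists v. ~F(v)) & (forall y. exists w. (~J(y,y) | M(w,w)))
All bound variables are already distinct, so no renaming is needed.
Pull the quantifiers to the front (each side's bound variable is not free in the other side):
  exists v. forall y. exists w. (~F(v) & (~J(y,y) | M(w,w)))

exists v. forall y. exists w. (~F(v) & (~J(y,y) | M(w,w)))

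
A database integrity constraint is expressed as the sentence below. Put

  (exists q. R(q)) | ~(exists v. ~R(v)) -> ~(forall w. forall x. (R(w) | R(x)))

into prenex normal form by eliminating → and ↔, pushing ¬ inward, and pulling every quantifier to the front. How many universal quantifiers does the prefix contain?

First replace A → B with ¬A ∨ B.
  ~((exists q. R(q)) | ~(exists v. ~R(v))) | ~(forall w. forall x. (R(w) | R(x)))
Drive negations inward (¬∀x A ≡ ∃x ¬A, ¬∃x A ≡ ∀x ¬A, De Morgan for ∧/∨):
  (forall q. ~R(q)) & (exists v. ~R(v)) | (exists w. exists x. (~R(w) & ~R(x)))
Finally move all quantifiers to the prefix:
  forall q. exists v. exists w. exists x. (~R(q) & ~R(v) | ~R(w) & ~R(x))
The prefix is forall q exists v exists w exists x: 1 universal, 3 existential.

1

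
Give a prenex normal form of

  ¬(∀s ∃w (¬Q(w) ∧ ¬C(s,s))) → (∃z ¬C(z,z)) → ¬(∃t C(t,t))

∀s ∃w ∀z ∀t (¬Q(w) ∧ ¬C(s,s) ∨ C(z,z) ∨ ¬C(t,t))

Rewrite implications/biconditionals: A → B as ¬A ∨ B.
  ¬¬(∀s ∃w (¬Q(w) ∧ ¬C(s,s))) ∨ ¬(∃z ¬C(z,z)) ∨ ¬(∃t C(t,t))
Drive negations inward (¬∀x A ≡ ∃x ¬A, ¬∃x A ≡ ∀x ¬A, De Morgan for ∧/∨):
  (∀s ∃w (¬Q(w) ∧ ¬C(s,s))) ∨ (∀z C(z,z)) ∨ (∀t ¬C(t,t))
Extract every quantifier outward, since the variables are now distinct and don't occur free across branches:
  ∀s ∃w ∀z ∀t (¬Q(w) ∧ ¬C(s,s) ∨ C(z,z) ∨ ¬C(t,t))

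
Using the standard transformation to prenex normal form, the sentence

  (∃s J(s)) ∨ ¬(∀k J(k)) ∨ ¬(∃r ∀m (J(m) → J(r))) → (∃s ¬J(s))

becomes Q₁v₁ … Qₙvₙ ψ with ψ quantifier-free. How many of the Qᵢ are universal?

3

Eliminate → and ↔ using ¬ and ∨.
  ¬((∃s J(s)) ∨ ¬(∀k J(k)) ∨ ¬(∃r ∀m (¬J(m) ∨ J(r)))) ∨ (∃s ¬J(s))
Push ¬ through the quantifiers and connectives to reach negation normal form:
  (∀s ¬J(s)) ∧ (∀k J(k)) ∧ (∃r ∀m (¬J(m) ∨ J(r))) ∨ (∃s ¬J(s))
Standardize variables apart so no two quantifiers bind the same name: s↦x.
  (∀s ¬J(s)) ∧ (∀k J(k)) ∧ (∃r ∀m (¬J(m) ∨ J(r))) ∨ (∃x ¬J(x))
Finally move all quantifiers to the prefix:
  ∀s ∀k ∃r ∀m ∃x (¬J(s) ∧ J(k) ∧ (¬J(m) ∨ J(r)) ∨ ¬J(x))
The prefix is ∀s ∀k ∃r ∀m ∃x: 3 universal, 2 existential.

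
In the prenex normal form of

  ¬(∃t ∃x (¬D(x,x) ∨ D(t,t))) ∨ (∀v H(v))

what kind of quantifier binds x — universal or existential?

Move each ¬ inward, flipping quantifiers it crosses:
  (∀t ∀x (D(x,x) ∧ ¬D(t,t))) ∨ (∀v H(v))
Extract every quantifier outward, since the variables are now distinct and don't occur free across branches:
  ∀t ∀x ∀v (D(x,x) ∧ ¬D(t,t) ∨ H(v))
The quantifier ∃x sits under an odd number of negations, so it flips to ∀x.

universal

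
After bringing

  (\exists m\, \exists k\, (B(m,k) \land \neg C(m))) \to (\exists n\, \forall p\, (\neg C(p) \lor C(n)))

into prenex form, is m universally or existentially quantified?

First replace A → B with ¬A ∨ B.
  \neg (\exists m\, \exists k\, (B(m,k) \land \neg C(m))) \lor (\exists n\, \forall p\, (\neg C(p) \lor C(n)))
Drive negations inward (¬∀x A ≡ ∃x ¬A, ¬∃x A ≡ ∀x ¬A, De Morgan for ∧/∨):
  (\forall m\, \forall k\, (\neg B(m,k) \lor C(m))) \lor (\exists n\, \forall p\, (\neg C(p) \lor C(n)))
All bound variables are already distinct, so no renaming is needed.
Pull the quantifiers to the front (each side's bound variable is not free in the other side):
  \forall m\, \forall k\, \exists n\, \forall p\, (\neg B(m,k) \lor C(m) \lor \neg C(p) \lor C(n))
The quantifier \exists m sits under an odd number of negations (counting the antecedent side of each →), so it flips to \forall m.

universal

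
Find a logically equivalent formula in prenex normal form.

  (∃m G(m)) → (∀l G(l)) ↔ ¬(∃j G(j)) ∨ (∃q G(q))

Rewrite implications/biconditionals: A → B as ¬A ∨ B; A ↔ B as (¬A ∨ B) ∧ (¬B ∨ A).
  (¬(¬(∃m G(m)) ∨ (∀l G(l))) ∨ ¬(∃j G(j)) ∨ (∃q G(q))) ∧ (¬(¬(∃j G(j)) ∨ (∃q G(q))) ∨ ¬(∃m G(m)) ∨ (∀l G(l)))
Drive negations inward (¬∀x A ≡ ∃x ¬A, ¬∃x A ≡ ∀x ¬A, De Morgan for ∧/∨):
  ((∃m G(m)) ∧ (∃l ¬G(l)) ∨ (∀j ¬G(j)) ∨ (∃q G(q))) ∧ ((∃j G(j)) ∧ (∀q ¬G(q)) ∨ (∀m ¬G(m)) ∨ (∀l G(l)))
Standardize variables apart so no two quantifiers bind the same name: j↦p, q↦v, m↦t, l↦s.
  ((∃m G(m)) ∧ (∃l ¬G(l)) ∨ (∀j ¬G(j)) ∨ (∃q G(q))) ∧ ((∃p G(p)) ∧ (∀v ¬G(v)) ∨ (∀t ¬G(t)) ∨ (∀s G(s)))
Finally move all quantifiers to the prefix:
  ∃m ∃l ∀j ∃q ∃p ∀v ∀t ∀s ((G(m) ∧ ¬G(l) ∨ ¬G(j) ∨ G(q)) ∧ (G(p) ∧ ¬G(v) ∨ ¬G(t) ∨ G(s)))

∃m ∃l ∀j ∃q ∃p ∀v ∀t ∀s ((G(m) ∧ ¬G(l) ∨ ¬G(j) ∨ G(q)) ∧ (G(p) ∧ ¬G(v) ∨ ¬G(t) ∨ G(s)))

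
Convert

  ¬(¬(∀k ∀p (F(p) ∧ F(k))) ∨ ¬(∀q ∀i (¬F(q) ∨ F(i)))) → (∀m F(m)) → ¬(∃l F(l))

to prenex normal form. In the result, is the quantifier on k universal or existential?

Rewrite implications/biconditionals: A → B as ¬A ∨ B.
  ¬¬(¬(∀k ∀p (F(p) ∧ F(k))) ∨ ¬(∀q ∀i (¬F(q) ∨ F(i)))) ∨ ¬(∀m F(m)) ∨ ¬(∃l F(l))
Push ¬ through the quantifiers and connectives to reach negation normal form:
  (∃k ∃p (¬F(p) ∨ ¬F(k))) ∨ (∃q ∃i (F(q) ∧ ¬F(i))) ∨ (∃m ¬F(m)) ∨ (∀l ¬F(l))
Finally move all quantifiers to the prefix:
  ∃k ∃p ∃q ∃i ∃m ∀l (¬F(p) ∨ ¬F(k) ∨ F(q) ∧ ¬F(i) ∨ ¬F(m) ∨ ¬F(l))
The quantifier ∀k sits under an odd number of negations (counting the antecedent side of each →), so it flips to ∃k.

existential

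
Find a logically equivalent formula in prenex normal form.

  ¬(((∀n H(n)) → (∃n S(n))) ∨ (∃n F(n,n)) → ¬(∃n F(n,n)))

∃n ∃y1 ∃s ∃t ((¬H(n) ∨ S(y1) ∨ F(s,s)) ∧ F(t,t))

Rewrite implications/biconditionals: A → B as ¬A ∨ B.
  ¬(¬(¬(∀n H(n)) ∨ (∃n S(n)) ∨ (∃n F(n,n))) ∨ ¬(∃n F(n,n)))
Push ¬ through the quantifiers and connectives to reach negation normal form:
  ((∃n ¬H(n)) ∨ (∃n S(n)) ∨ (∃n F(n,n))) ∧ (∃n F(n,n))
Give each quantifier a distinct variable: n↦y1, n↦s, n↦t.
  ((∃n ¬H(n)) ∨ (∃y1 S(y1)) ∨ (∃s F(s,s))) ∧ (∃t F(t,t))
Extract every quantifier outward, since the variables are now distinct and don't occur free across branches:
  ∃n ∃y1 ∃s ∃t ((¬H(n) ∨ S(y1) ∨ F(s,s)) ∧ F(t,t))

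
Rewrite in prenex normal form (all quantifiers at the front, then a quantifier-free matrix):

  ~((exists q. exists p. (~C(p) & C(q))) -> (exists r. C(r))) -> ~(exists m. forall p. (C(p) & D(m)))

First replace A → B with ¬A ∨ B.
  ~~(~(exists q. exists p. (~C(p) & C(q))) | (exists r. C(r))) | ~(exists m. forall p. (C(p) & D(m)))
Drive negations inward (¬∀x A ≡ ∃x ¬A, ¬∃x A ≡ ∀x ¬A, De Morgan for ∧/∨):
  (forall q. forall p. (C(p) | ~C(q))) | (exists r. C(r)) | (forall m. exists p. (~C(p) | ~D(m)))
Give each quantifier a distinct variable: p↦w1.
  (forall q. forall p. (C(p) | ~C(q))) | (exists r. C(r)) | (forall m. exists w1. (~C(w1) | ~D(m)))
Extract every quantifier outward, since the variables are now distinct and don't occur free across branches:
  forall q. forall p. exists r. forall m. exists w1. (C(p) | ~C(q) | C(r) | ~C(w1) | ~D(m))

forall q. forall p. exists r. forall m. exists w1. (C(p) | ~C(q) | C(r) | ~C(w1) | ~D(m))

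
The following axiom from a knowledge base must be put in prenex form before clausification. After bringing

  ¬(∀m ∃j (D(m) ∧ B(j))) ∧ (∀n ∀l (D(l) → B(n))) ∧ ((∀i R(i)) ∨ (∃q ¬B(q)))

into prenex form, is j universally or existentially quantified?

Eliminate → and ↔ using ¬ and ∨.
  ¬(∀m ∃j (D(m) ∧ B(j))) ∧ (∀n ∀l (¬D(l) ∨ B(n))) ∧ ((∀i R(i)) ∨ (∃q ¬B(q)))
Push ¬ through the quantifiers and connectives to reach negation normal form:
  (∃m ∀j (¬D(m) ∨ ¬B(j))) ∧ (∀n ∀l (¬D(l) ∨ B(n))) ∧ ((∀i R(i)) ∨ (∃q ¬B(q)))
All bound variables are already distinct, so no renaming is needed.
Finally move all quantifiers to the prefix:
  ∃m ∀j ∀n ∀l ∀i ∃q ((¬D(m) ∨ ¬B(j)) ∧ (¬D(l) ∨ B(n)) ∧ (R(i) ∨ ¬B(q)))
The quantifier ∃j sits under an odd number of negations (counting the antecedent side of each →), so it flips to ∀j.

universal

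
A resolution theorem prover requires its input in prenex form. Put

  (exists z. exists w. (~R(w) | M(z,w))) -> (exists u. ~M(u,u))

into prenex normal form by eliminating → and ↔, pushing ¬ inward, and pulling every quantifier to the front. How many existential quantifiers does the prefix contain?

First replace A → B with ¬A ∨ B.
  ~(exists z. exists w. (~R(w) | M(z,w))) | (exists u. ~M(u,u))
Push ¬ through the quantifiers and connectives to reach negation normal form:
  (forall z. forall w. (R(w) & ~M(z,w))) | (exists u. ~M(u,u))
All bound variables are already distinct, so no renaming is needed.
Finally move all quantifiers to the prefix:
  forall z. forall w. exists u. (R(w) & ~M(z,w) | ~M(u,u))
The prefix is forall z forall w exists u: 2 universal, 1 existential.

1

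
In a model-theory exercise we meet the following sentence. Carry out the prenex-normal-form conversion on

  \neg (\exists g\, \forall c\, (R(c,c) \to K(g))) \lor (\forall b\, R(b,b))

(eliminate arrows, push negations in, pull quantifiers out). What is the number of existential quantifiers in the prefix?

1

First replace A → B with ¬A ∨ B.
  \neg (\exists g\, \forall c\, (\neg R(c,c) \lor K(g))) \lor (\forall b\, R(b,b))
Drive negations inward (¬∀x A ≡ ∃x ¬A, ¬∃x A ≡ ∀x ¬A, De Morgan for ∧/∨):
  (\forall g\, \exists c\, (R(c,c) \land \neg K(g))) \lor (\forall b\, R(b,b))
Pull the quantifiers to the front (each side's bound variable is not free in the other side):
  \forall g\, \exists c\, \forall b\, (R(c,c) \land \neg K(g) \lor R(b,b))
The prefix is \forall g \exists c \forall b: 2 universal, 1 existential.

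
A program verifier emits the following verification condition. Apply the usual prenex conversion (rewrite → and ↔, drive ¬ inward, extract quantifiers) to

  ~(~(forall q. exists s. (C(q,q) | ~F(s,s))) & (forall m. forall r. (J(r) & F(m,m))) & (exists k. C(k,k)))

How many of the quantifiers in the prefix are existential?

3

Move each ¬ inward, flipping quantifiers it crosses:
  (forall q. exists s. (C(q,q) | ~F(s,s))) | (exists m. exists r. (~J(r) | ~F(m,m))) | (forall k. ~C(k,k))
All bound variables are already distinct, so no renaming is needed.
Extract every quantifier outward, since the variables are now distinct and don't occur free across branches:
  forall q. exists s. exists m. exists r. forall k. (C(q,q) | ~F(s,s) | ~J(r) | ~F(m,m) | ~C(k,k))
The prefix is forall q exists s exists m exists r forall k: 2 universal, 3 existential.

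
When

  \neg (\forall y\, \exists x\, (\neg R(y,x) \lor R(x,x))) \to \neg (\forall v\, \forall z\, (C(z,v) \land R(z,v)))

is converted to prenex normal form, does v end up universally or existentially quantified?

Eliminate → and ↔ using ¬ and ∨.
  \neg \neg (\forall y\, \exists x\, (\neg R(y,x) \lor R(x,x))) \lor \neg (\forall v\, \forall z\, (C(z,v) \land R(z,v)))
Push ¬ through the quantifiers and connectives to reach negation normal form:
  (\forall y\, \exists x\, (\neg R(y,x) \lor R(x,x))) \lor (\exists v\, \exists z\, (\neg C(z,v) \lor \neg R(z,v)))
All bound variables are already distinct, so no renaming is needed.
Extract every quantifier outward, since the variables are now distinct and don't occur free across branches:
  \forall y\, \exists x\, \exists v\, \exists z\, (\neg R(y,x) \lor R(x,x) \lor \neg C(z,v) \lor \neg R(z,v))
The quantifier \forall v sits under an odd number of negations (counting the antecedent side of each →), so it flips to \exists v.

existential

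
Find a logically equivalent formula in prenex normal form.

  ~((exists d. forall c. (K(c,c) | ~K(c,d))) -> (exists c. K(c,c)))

First replace A → B with ¬A ∨ B.
  ~(~(exists d. forall c. (K(c,c) | ~K(c,d))) | (exists c. K(c,c)))
Drive negations inward (¬∀x A ≡ ∃x ¬A, ¬∃x A ≡ ∀x ¬A, De Morgan for ∧/∨):
  (exists d. forall c. (K(c,c) | ~K(c,d))) & (forall c. ~K(c,c))
Rename bound variables to avoid capture: c↦w.
  (exists d. forall c. (K(c,c) | ~K(c,d))) & (forall w. ~K(w,w))
Extract every quantifier outward, since the variables are now distinct and don't occur free across branches:
  exists d. forall c. forall w. ((K(c,c) | ~K(c,d)) & ~K(w,w))

exists d. forall c. forall w. ((K(c,c) | ~K(c,d)) & ~K(w,w))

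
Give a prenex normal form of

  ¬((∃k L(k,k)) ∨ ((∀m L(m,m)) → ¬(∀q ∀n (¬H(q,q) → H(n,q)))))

∀k ∀m ∀q ∀n (¬L(k,k) ∧ L(m,m) ∧ (H(q,q) ∨ H(n,q)))

First replace A → B with ¬A ∨ B.
  ¬((∃k L(k,k)) ∨ ¬(∀m L(m,m)) ∨ ¬(∀q ∀n (¬¬H(q,q) ∨ H(n,q))))
Drive negations inward (¬∀x A ≡ ∃x ¬A, ¬∃x A ≡ ∀x ¬A, De Morgan for ∧/∨):
  (∀k ¬L(k,k)) ∧ (∀m L(m,m)) ∧ (∀q ∀n (H(q,q) ∨ H(n,q)))
All bound variables are already distinct, so no renaming is needed.
Pull the quantifiers to the front (each side's bound variable is not free in the other side):
  ∀k ∀m ∀q ∀n (¬L(k,k) ∧ L(m,m) ∧ (H(q,q) ∨ H(n,q)))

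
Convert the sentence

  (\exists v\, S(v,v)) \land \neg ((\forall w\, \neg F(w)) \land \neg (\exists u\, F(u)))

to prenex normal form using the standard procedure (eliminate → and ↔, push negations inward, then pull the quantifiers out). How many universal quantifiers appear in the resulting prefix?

Push ¬ through the quantifiers and connectives to reach negation normal form:
  (\exists v\, S(v,v)) \land ((\exists w\, F(w)) \lor (\exists u\, F(u)))
Finally move all quantifiers to the prefix:
  \exists v\, \exists w\, \exists u\, (S(v,v) \land (F(w) \lor F(u)))
The prefix is \exists v \exists w \exists u: 0 universal, 3 existential.

0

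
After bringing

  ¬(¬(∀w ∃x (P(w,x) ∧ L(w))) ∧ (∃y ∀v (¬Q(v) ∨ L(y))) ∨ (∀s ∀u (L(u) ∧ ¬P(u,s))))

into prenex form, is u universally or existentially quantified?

existential

Drive negations inward (¬∀x A ≡ ∃x ¬A, ¬∃x A ≡ ∀x ¬A, De Morgan for ∧/∨):
  ((∀w ∃x (P(w,x) ∧ L(w))) ∨ (∀y ∃v (Q(v) ∧ ¬L(y)))) ∧ (∃s ∃u (¬L(u) ∨ P(u,s)))
All bound variables are already distinct, so no renaming is needed.
Extract every quantifier outward, since the variables are now distinct and don't occur free across branches:
  ∀w ∃x ∀y ∃v ∃s ∃u ((P(w,x) ∧ L(w) ∨ Q(v) ∧ ¬L(y)) ∧ (¬L(u) ∨ P(u,s)))
The quantifier ∀u sits under an odd number of negations, so it flips to ∃u.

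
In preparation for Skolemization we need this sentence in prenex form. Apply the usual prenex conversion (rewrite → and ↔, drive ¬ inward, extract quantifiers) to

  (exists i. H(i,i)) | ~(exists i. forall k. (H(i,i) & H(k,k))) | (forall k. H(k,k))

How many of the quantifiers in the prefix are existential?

Drive negations inward (¬∀x A ≡ ∃x ¬A, ¬∃x A ≡ ∀x ¬A, De Morgan for ∧/∨):
  (exists i. H(i,i)) | (forall i. exists k. (~H(i,i) | ~H(k,k))) | (forall k. H(k,k))
Rename bound variables to avoid capture: i↦u, k↦b.
  (exists i. H(i,i)) | (forall u. exists k. (~H(u,u) | ~H(k,k))) | (forall b. H(b,b))
Finally move all quantifiers to the prefix:
  exists i. forall u. exists k. forall b. (H(i,i) | ~H(u,u) | ~H(k,k) | H(b,b))
The prefix is exists i forall u exists k forall b: 2 universal, 2 existential.

2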